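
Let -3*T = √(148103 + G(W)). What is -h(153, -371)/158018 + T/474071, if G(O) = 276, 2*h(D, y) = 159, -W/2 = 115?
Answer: -159/316036 - √148379/1422213 ≈ -0.00077395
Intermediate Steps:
W = -230 (W = -2*115 = -230)
h(D, y) = 159/2 (h(D, y) = (½)*159 = 159/2)
T = -√148379/3 (T = -√(148103 + 276)/3 = -√148379/3 ≈ -128.40)
-h(153, -371)/158018 + T/474071 = -1*159/2/158018 - √148379/3/474071 = -159/2*1/158018 - √148379/3*(1/474071) = -159/316036 - √148379/1422213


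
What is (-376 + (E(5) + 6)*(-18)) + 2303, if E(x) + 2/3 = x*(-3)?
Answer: 2101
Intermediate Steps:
E(x) = -2/3 - 3*x (E(x) = -2/3 + x*(-3) = -2/3 - 3*x)
(-376 + (E(5) + 6)*(-18)) + 2303 = (-376 + ((-2/3 - 3*5) + 6)*(-18)) + 2303 = (-376 + ((-2/3 - 15) + 6)*(-18)) + 2303 = (-376 + (-47/3 + 6)*(-18)) + 2303 = (-376 - 29/3*(-18)) + 2303 = (-376 + 174) + 2303 = -202 + 2303 = 2101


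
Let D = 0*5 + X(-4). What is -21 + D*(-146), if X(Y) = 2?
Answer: -313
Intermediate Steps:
D = 2 (D = 0*5 + 2 = 0 + 2 = 2)
-21 + D*(-146) = -21 + 2*(-146) = -21 - 292 = -313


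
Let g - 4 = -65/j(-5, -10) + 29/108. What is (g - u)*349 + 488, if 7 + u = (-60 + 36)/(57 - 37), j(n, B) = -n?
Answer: 163357/540 ≈ 302.51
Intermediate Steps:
u = -41/5 (u = -7 + (-60 + 36)/(57 - 37) = -7 - 24/20 = -7 - 24*1/20 = -7 - 6/5 = -41/5 ≈ -8.2000)
g = -943/108 (g = 4 + (-65/((-1*(-5))) + 29/108) = 4 + (-65/5 + 29*(1/108)) = 4 + (-65*⅕ + 29/108) = 4 + (-13 + 29/108) = 4 - 1375/108 = -943/108 ≈ -8.7315)
(g - u)*349 + 488 = (-943/108 - 1*(-41/5))*349 + 488 = (-943/108 + 41/5)*349 + 488 = -287/540*349 + 488 = -100163/540 + 488 = 163357/540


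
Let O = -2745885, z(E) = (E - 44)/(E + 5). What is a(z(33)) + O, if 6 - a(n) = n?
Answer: -104343391/38 ≈ -2.7459e+6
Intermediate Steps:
z(E) = (-44 + E)/(5 + E)
a(n) = 6 - n
a(z(33)) + O = (6 - (-44 + 33)/(5 + 33)) - 2745885 = (6 - (-11)/38) - 2745885 = (6 - 1*(-11/38)) - 2745885 = (6 + 11/38) - 2745885 = 239/38 - 2745885 = -104343391/38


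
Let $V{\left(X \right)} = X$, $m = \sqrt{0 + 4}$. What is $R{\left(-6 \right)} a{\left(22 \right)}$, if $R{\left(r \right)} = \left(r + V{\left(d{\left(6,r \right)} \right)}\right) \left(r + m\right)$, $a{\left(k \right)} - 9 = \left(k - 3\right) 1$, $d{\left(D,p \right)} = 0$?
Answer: $672$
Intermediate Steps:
$m = 2$ ($m = \sqrt{4} = 2$)
$a{\left(k \right)} = 6 + k$ ($a{\left(k \right)} = 9 + \left(k - 3\right) 1 = 9 + \left(-3 + k\right) 1 = 9 + \left(-3 + k\right) = 6 + k$)
$R{\left(r \right)} = r \left(2 + r\right)$ ($R{\left(r \right)} = \left(r + 0\right) \left(r + 2\right) = r \left(2 + r\right)$)
$R{\left(-6 \right)} a{\left(22 \right)} = - 6 \left(2 - 6\right) \left(6 + 22\right) = \left(-6\right) \left(-4\right) 28 = 24 \cdot 28 = 672$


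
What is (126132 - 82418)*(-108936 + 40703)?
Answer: -2982737362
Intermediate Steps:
(126132 - 82418)*(-108936 + 40703) = 43714*(-68233) = -2982737362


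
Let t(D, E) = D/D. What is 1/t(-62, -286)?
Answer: 1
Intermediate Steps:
t(D, E) = 1
1/t(-62, -286) = 1/1 = 1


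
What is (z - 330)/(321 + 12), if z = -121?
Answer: -451/333 ≈ -1.3544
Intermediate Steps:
(z - 330)/(321 + 12) = (-121 - 330)/(321 + 12) = -451/333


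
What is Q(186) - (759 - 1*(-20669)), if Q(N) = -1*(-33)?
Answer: -21395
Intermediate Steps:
Q(N) = 33
Q(186) - (759 - 1*(-20669)) = 33 - (759 - 1*(-20669)) = 33 - (759 + 20669) = 33 - 1*21428 = 33 - 21428 = -21395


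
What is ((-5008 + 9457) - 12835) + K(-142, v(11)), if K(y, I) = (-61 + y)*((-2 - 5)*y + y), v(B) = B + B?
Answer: -181342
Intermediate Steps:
v(B) = 2*B
K(y, I) = -6*y*(-61 + y) (K(y, I) = (-61 + y)*(-7*y + y) = (-61 + y)*(-6*y) = -6*y*(-61 + y))
((-5008 + 9457) - 12835) + K(-142, v(11)) = ((-5008 + 9457) - 12835) + 6*(-142)*(61 - 1*(-142)) = (4449 - 12835) + 6*(-142)*(61 + 142) = -8386 + 6*(-142)*203 = -8386 - 172956 = -181342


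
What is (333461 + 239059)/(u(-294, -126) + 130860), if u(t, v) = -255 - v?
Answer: 190840/43577 ≈ 4.3794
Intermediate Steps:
(333461 + 239059)/(u(-294, -126) + 130860) = (333461 + 239059)/((-255 - 1*(-126)) + 130860) = 572520/((-255 + 126) + 130860) = 572520/(-129 + 130860) = 572520/130731 = 572520*(1/130731) = 190840/43577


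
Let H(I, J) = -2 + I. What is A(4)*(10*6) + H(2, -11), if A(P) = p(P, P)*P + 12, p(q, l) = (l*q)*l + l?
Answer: 17040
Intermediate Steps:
p(q, l) = l + q*l² (p(q, l) = q*l² + l = l + q*l²)
A(P) = 12 + P²*(1 + P²) (A(P) = (P*(1 + P*P))*P + 12 = (P*(1 + P²))*P + 12 = P²*(1 + P²) + 12 = 12 + P²*(1 + P²))
A(4)*(10*6) + H(2, -11) = (12 + 4² + 4⁴)*(10*6) + (-2 + 2) = (12 + 16 + 256)*60 + 0 = 284*60 + 0 = 17040 + 0 = 17040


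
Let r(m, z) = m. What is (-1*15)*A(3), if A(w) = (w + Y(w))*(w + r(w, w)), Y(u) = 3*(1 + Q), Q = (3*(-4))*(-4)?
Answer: -13500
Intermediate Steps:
Q = 48 (Q = -12*(-4) = 48)
Y(u) = 147 (Y(u) = 3*(1 + 48) = 3*49 = 147)
A(w) = 2*w*(147 + w) (A(w) = (w + 147)*(w + w) = (147 + w)*(2*w) = 2*w*(147 + w))
(-1*15)*A(3) = (-1*15)*(2*3*(147 + 3)) = -30*3*150 = -15*900 = -13500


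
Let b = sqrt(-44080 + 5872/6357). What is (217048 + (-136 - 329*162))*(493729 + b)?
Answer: 80780976606 + 872608*I*sqrt(6958200561)/2119 ≈ 8.0781e+10 + 3.4351e+7*I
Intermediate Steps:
b = 16*I*sqrt(6958200561)/6357 (b = sqrt(-44080 + 5872*(1/6357)) = sqrt(-44080 + 5872/6357) = sqrt(-280210688/6357) = 16*I*sqrt(6958200561)/6357 ≈ 209.95*I)
(217048 + (-136 - 329*162))*(493729 + b) = (217048 + (-136 - 329*162))*(493729 + 16*I*sqrt(6958200561)/6357) = (217048 + (-136 - 53298))*(493729 + 16*I*sqrt(6958200561)/6357) = (217048 - 53434)*(493729 + 16*I*sqrt(6958200561)/6357) = 163614*(493729 + 16*I*sqrt(6958200561)/6357) = 80780976606 + 872608*I*sqrt(6958200561)/2119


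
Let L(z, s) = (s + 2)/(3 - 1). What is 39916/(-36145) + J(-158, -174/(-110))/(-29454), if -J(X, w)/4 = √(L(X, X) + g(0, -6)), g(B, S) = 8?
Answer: -39916/36145 + 2*I*√70/14727 ≈ -1.1043 + 0.0011362*I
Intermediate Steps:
L(z, s) = 1 + s/2 (L(z, s) = (2 + s)/2 = (2 + s)*(½) = 1 + s/2)
J(X, w) = -4*√(9 + X/2) (J(X, w) = -4*√((1 + X/2) + 8) = -4*√(9 + X/2))
39916/(-36145) + J(-158, -174/(-110))/(-29454) = 39916/(-36145) - 2*√(36 + 2*(-158))/(-29454) = 39916*(-1/36145) - 2*√(36 - 316)*(-1/29454) = -39916/36145 - 4*I*√70*(-1/29454) = -39916/36145 + 2*I*√70/14727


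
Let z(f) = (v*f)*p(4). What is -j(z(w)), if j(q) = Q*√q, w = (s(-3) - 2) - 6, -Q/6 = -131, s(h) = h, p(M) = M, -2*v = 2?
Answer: -1572*√11 ≈ -5213.7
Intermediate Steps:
v = -1 (v = -½*2 = -1)
Q = 786 (Q = -6*(-131) = 786)
w = -11 (w = (-3 - 2) - 6 = -5 - 6 = -11)
z(f) = -4*f (z(f) = -f*4 = -4*f)
j(q) = 786*√q
-j(z(w)) = -786*√(-4*(-11)) = -786*√44 = -786*2*√11 = -1572*√11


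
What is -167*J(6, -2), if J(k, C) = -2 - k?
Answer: 1336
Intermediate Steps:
-167*J(6, -2) = -167*(-2 - 1*6) = -167*(-2 - 6) = -167*(-8) = 1336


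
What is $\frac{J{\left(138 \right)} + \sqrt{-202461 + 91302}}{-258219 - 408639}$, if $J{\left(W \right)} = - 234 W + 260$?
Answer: $\frac{16016}{333429} - \frac{i \sqrt{12351}}{222286} \approx 0.048034 - 0.00049996 i$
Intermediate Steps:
$J{\left(W \right)} = 260 - 234 W$
$\frac{J{\left(138 \right)} + \sqrt{-202461 + 91302}}{-258219 - 408639} = \frac{\left(260 - 32292\right) + \sqrt{-202461 + 91302}}{-258219 - 408639} = \frac{\left(260 - 32292\right) + \sqrt{-111159}}{-666858} = \left(-32032 + 3 i \sqrt{12351}\right) \left(- \frac{1}{666858}\right) = \frac{16016}{333429} - \frac{i \sqrt{12351}}{222286}$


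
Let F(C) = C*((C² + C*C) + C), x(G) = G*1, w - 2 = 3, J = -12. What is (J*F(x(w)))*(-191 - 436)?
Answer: 2069100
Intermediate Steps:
w = 5 (w = 2 + 3 = 5)
x(G) = G
F(C) = C*(C + 2*C²) (F(C) = C*((C² + C²) + C) = C*(2*C² + C) = C*(C + 2*C²))
(J*F(x(w)))*(-191 - 436) = (-12*5²*(1 + 2*5))*(-191 - 436) = -300*(1 + 10)*(-627) = -300*11*(-627) = -12*275*(-627) = -3300*(-627) = 2069100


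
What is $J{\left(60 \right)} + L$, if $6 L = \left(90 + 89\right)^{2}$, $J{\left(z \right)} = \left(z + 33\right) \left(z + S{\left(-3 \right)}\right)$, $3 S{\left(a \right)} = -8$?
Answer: $\frac{64033}{6} \approx 10672.0$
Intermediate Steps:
$S{\left(a \right)} = - \frac{8}{3}$ ($S{\left(a \right)} = \frac{1}{3} \left(-8\right) = - \frac{8}{3}$)
$J{\left(z \right)} = \left(33 + z\right) \left(- \frac{8}{3} + z\right)$ ($J{\left(z \right)} = \left(z + 33\right) \left(z - \frac{8}{3}\right) = \left(33 + z\right) \left(- \frac{8}{3} + z\right)$)
$L = \frac{32041}{6}$ ($L = \frac{\left(90 + 89\right)^{2}}{6} = \frac{179^{2}}{6} = \frac{1}{6} \cdot 32041 = \frac{32041}{6} \approx 5340.2$)
$J{\left(60 \right)} + L = \left(-88 + 60^{2} + \frac{91}{3} \cdot 60\right) + \frac{32041}{6} = \left(-88 + 3600 + 1820\right) + \frac{32041}{6} = 5332 + \frac{32041}{6} = \frac{64033}{6}$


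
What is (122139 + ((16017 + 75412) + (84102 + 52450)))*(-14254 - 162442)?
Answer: -61864803520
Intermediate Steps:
(122139 + ((16017 + 75412) + (84102 + 52450)))*(-14254 - 162442) = (122139 + (91429 + 136552))*(-176696) = (122139 + 227981)*(-176696) = 350120*(-176696) = -61864803520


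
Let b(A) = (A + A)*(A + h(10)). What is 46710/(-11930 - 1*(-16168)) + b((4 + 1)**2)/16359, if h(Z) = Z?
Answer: 55110385/4952103 ≈ 11.129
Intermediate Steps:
b(A) = 2*A*(10 + A) (b(A) = (A + A)*(A + 10) = (2*A)*(10 + A) = 2*A*(10 + A))
46710/(-11930 - 1*(-16168)) + b((4 + 1)**2)/16359 = 46710/(-11930 - 1*(-16168)) + (2*(4 + 1)**2*(10 + (4 + 1)**2))/16359 = 46710/(-11930 + 16168) + (2*5**2*(10 + 5**2))*(1/16359) = 46710/4238 + (2*25*(10 + 25))*(1/16359) = 46710*(1/4238) + (2*25*35)*(1/16359) = 23355/2119 + 1750*(1/16359) = 23355/2119 + 250/2337 = 55110385/4952103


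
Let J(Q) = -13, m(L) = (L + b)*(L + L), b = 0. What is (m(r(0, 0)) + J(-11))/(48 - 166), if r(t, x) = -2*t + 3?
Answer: -5/118 ≈ -0.042373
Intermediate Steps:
r(t, x) = 3 - 2*t
m(L) = 2*L² (m(L) = (L + 0)*(L + L) = L*(2*L) = 2*L²)
(m(r(0, 0)) + J(-11))/(48 - 166) = (2*(3 - 2*0)² - 13)/(48 - 166) = (2*(3 + 0)² - 13)/(-118) = (2*3² - 13)*(-1/118) = (2*9 - 13)*(-1/118) = (18 - 13)*(-1/118) = 5*(-1/118) = -5/118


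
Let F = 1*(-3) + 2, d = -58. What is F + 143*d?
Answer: -8295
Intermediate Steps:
F = -1 (F = -3 + 2 = -1)
F + 143*d = -1 + 143*(-58) = -1 - 8294 = -8295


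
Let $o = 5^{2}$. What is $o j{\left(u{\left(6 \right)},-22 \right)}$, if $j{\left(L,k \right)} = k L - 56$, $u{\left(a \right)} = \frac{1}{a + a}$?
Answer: $- \frac{8675}{6} \approx -1445.8$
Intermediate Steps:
$u{\left(a \right)} = \frac{1}{2 a}$
$j{\left(L,k \right)} = -56 + L k$ ($j{\left(L,k \right)} = L k - 56 = -56 + L k$)
$o = 25$
$o j{\left(u{\left(6 \right)},-22 \right)} = 25 \left(-56 + \frac{1}{2 \cdot 6} \left(-22\right)\right) = 25 \left(-56 + \frac{1}{2} \cdot \frac{1}{6} \left(-22\right)\right) = 25 \left(-56 + \frac{1}{12} \left(-22\right)\right) = 25 \left(-56 - \frac{11}{6}\right) = 25 \left(- \frac{347}{6}\right) = - \frac{8675}{6}$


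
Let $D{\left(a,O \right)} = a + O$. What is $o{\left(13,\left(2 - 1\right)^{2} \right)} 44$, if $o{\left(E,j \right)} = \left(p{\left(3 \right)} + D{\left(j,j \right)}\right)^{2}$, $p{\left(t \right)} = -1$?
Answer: $44$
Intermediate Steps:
$D{\left(a,O \right)} = O + a$
$o{\left(E,j \right)} = \left(-1 + 2 j\right)^{2}$ ($o{\left(E,j \right)} = \left(-1 + \left(j + j\right)\right)^{2} = \left(-1 + 2 j\right)^{2}$)
$o{\left(13,\left(2 - 1\right)^{2} \right)} 44 = \left(-1 + 2 \left(2 - 1\right)^{2}\right)^{2} \cdot 44 = \left(-1 + 2 \cdot 1^{2}\right)^{2} \cdot 44 = \left(-1 + 2 \cdot 1\right)^{2} \cdot 44 = \left(-1 + 2\right)^{2} \cdot 44 = 1^{2} \cdot 44 = 1 \cdot 44 = 44$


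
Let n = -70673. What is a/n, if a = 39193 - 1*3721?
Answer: -35472/70673 ≈ -0.50192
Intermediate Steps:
a = 35472 (a = 39193 - 3721 = 35472)
a/n = 35472/(-70673) = 35472*(-1/70673) = -35472/70673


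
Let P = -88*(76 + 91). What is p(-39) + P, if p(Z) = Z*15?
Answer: -15281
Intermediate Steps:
p(Z) = 15*Z
P = -14696 (P = -88*167 = -14696)
p(-39) + P = 15*(-39) - 14696 = -585 - 14696 = -15281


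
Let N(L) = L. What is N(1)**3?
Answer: 1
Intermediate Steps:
N(1)**3 = 1**3 = 1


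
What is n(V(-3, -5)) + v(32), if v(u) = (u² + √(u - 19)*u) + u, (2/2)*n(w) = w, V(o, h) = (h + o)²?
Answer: 1120 + 32*√13 ≈ 1235.4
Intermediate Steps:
n(w) = w
v(u) = u + u² + u*√(-19 + u) (v(u) = (u² + √(-19 + u)*u) + u = (u² + u*√(-19 + u)) + u = u + u² + u*√(-19 + u))
n(V(-3, -5)) + v(32) = (-5 - 3)² + 32*(1 + 32 + √(-19 + 32)) = (-8)² + 32*(1 + 32 + √13) = 64 + 32*(33 + √13) = 64 + (1056 + 32*√13) = 1120 + 32*√13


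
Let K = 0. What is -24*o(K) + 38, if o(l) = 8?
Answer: -154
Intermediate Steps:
-24*o(K) + 38 = -24*8 + 38 = -192 + 38 = -154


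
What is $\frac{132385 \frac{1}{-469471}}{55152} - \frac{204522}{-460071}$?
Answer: $\frac{588386314709521}{1323586673678448} \approx 0.44454$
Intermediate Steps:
$\frac{132385 \frac{1}{-469471}}{55152} - \frac{204522}{-460071} = 132385 \left(- \frac{1}{469471}\right) \frac{1}{55152} - - \frac{68174}{153357} = \left(- \frac{132385}{469471}\right) \frac{1}{55152} + \frac{68174}{153357} = - \frac{132385}{25892264592} + \frac{68174}{153357} = \frac{588386314709521}{1323586673678448}$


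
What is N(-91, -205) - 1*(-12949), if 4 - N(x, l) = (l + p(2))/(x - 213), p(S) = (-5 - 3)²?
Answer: 3937571/304 ≈ 12953.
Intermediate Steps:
p(S) = 64 (p(S) = (-8)² = 64)
N(x, l) = 4 - (64 + l)/(-213 + x) (N(x, l) = 4 - (l + 64)/(x - 213) = 4 - (64 + l)/(-213 + x))
N(-91, -205) - 1*(-12949) = (-916 - 1*(-205) + 4*(-91))/(-213 - 91) - 1*(-12949) = (-916 + 205 - 364)/(-304) + 12949 = -1/304*(-1075) + 12949 = 1075/304 + 12949 = 3937571/304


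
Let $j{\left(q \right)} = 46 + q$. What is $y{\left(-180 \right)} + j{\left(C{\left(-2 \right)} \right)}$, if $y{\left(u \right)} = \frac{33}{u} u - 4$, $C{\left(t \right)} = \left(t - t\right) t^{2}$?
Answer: $75$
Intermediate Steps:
$C{\left(t \right)} = 0$ ($C{\left(t \right)} = 0 t^{2} = 0$)
$y{\left(u \right)} = 29$ ($y{\left(u \right)} = 33 - 4 = 29$)
$y{\left(-180 \right)} + j{\left(C{\left(-2 \right)} \right)} = 29 + \left(46 + 0\right) = 29 + 46 = 75$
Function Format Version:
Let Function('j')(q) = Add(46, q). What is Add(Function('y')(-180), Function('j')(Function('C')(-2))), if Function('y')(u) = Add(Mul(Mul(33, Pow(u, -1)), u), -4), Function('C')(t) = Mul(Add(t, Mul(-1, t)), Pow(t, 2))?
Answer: 75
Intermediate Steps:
Function('C')(t) = 0 (Function('C')(t) = Mul(0, Pow(t, 2)) = 0)
Function('y')(u) = 29 (Function('y')(u) = Add(33, -4) = 29)
Add(Function('y')(-180), Function('j')(Function('C')(-2))) = Add(29, Add(46, 0)) = Add(29, 46) = 75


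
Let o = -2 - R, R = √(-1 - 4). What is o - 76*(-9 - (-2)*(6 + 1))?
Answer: -382 - I*√5 ≈ -382.0 - 2.2361*I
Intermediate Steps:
R = I*√5 (R = √(-5) = I*√5 ≈ 2.2361*I)
o = -2 - I*√5 ≈ -2.0 - 2.2361*I
o - 76*(-9 - (-2)*(6 + 1)) = (-2 - I*√5) - 76*(-9 - (-2)*(6 + 1)) = (-2 - I*√5) - 76*(-9 - (-2)*7) = (-2 - I*√5) - 76*(-9 - 1*(-14)) = (-2 - I*√5) - 76*(-9 + 14) = (-2 - I*√5) - 76*5 = (-2 - I*√5) - 380 = -382 - I*√5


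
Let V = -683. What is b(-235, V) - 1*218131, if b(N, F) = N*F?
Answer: -57626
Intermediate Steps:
b(N, F) = F*N
b(-235, V) - 1*218131 = -683*(-235) - 1*218131 = 160505 - 218131 = -57626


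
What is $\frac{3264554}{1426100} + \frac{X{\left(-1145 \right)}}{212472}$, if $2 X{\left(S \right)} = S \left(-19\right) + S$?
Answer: $\frac{1513509141}{647449400} \approx 2.3376$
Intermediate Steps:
$X{\left(S \right)} = - 9 S$ ($X{\left(S \right)} = \frac{S \left(-19\right) + S}{2} = \frac{- 19 S + S}{2} = \frac{\left(-18\right) S}{2} = - 9 S$)
$\frac{3264554}{1426100} + \frac{X{\left(-1145 \right)}}{212472} = \frac{3264554}{1426100} + \frac{\left(-9\right) \left(-1145\right)}{212472} = 3264554 \cdot \frac{1}{1426100} + 10305 \cdot \frac{1}{212472} = \frac{1632277}{713050} + \frac{1145}{23608} = \frac{1513509141}{647449400}$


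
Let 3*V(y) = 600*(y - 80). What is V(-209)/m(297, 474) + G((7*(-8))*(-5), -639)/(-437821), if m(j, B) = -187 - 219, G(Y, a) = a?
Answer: 12653156617/88877663 ≈ 142.37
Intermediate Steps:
V(y) = -16000 + 200*y (V(y) = (600*(y - 80))/3 = (600*(-80 + y))/3 = (-48000 + 600*y)/3 = -16000 + 200*y)
m(j, B) = -406
V(-209)/m(297, 474) + G((7*(-8))*(-5), -639)/(-437821) = (-16000 + 200*(-209))/(-406) - 639/(-437821) = (-16000 - 41800)*(-1/406) - 639*(-1/437821) = -57800*(-1/406) + 639/437821 = 28900/203 + 639/437821 = 12653156617/88877663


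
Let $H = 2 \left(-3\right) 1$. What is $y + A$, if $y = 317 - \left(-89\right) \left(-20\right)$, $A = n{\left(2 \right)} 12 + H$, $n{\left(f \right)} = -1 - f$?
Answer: $-1505$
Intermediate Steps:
$H = -6$ ($H = \left(-6\right) 1 = -6$)
$A = -42$ ($A = \left(-1 - 2\right) 12 - 6 = \left(-3\right) 12 - 6 = -36 - 6 = -42$)
$y = -1463$ ($y = 317 - 1780 = -1463$)
$y + A = -1463 - 42 = -1505$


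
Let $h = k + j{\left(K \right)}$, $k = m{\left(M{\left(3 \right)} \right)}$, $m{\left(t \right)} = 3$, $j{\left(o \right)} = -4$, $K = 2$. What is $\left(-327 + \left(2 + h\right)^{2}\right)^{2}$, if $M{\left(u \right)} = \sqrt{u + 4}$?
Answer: $106276$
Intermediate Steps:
$M{\left(u \right)} = \sqrt{4 + u}$
$k = 3$
$h = -1$ ($h = 3 - 4 = -1$)
$\left(-327 + \left(2 + h\right)^{2}\right)^{2} = \left(-327 + \left(2 - 1\right)^{2}\right)^{2} = \left(-327 + 1^{2}\right)^{2} = \left(-327 + 1\right)^{2} = \left(-326\right)^{2} = 106276$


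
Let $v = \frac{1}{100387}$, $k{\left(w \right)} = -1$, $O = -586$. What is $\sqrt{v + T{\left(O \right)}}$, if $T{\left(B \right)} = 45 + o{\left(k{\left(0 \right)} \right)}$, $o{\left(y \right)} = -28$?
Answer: $\frac{6 \sqrt{4758845735}}{100387} \approx 4.1231$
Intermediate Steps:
$T{\left(B \right)} = 17$ ($T{\left(B \right)} = 45 - 28 = 17$)
$v = \frac{1}{100387} \approx 9.9615 \cdot 10^{-6}$
$\sqrt{v + T{\left(O \right)}} = \sqrt{\frac{1}{100387} + 17} = \sqrt{\frac{1706580}{100387}} = \frac{6 \sqrt{4758845735}}{100387}$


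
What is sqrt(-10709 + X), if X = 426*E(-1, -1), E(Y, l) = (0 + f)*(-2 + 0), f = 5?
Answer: I*sqrt(14969) ≈ 122.35*I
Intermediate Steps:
E(Y, l) = -10 (E(Y, l) = (0 + 5)*(-2 + 0) = 5*(-2) = -10)
X = -4260 (X = 426*(-10) = -4260)
sqrt(-10709 + X) = sqrt(-10709 - 4260) = sqrt(-14969) = I*sqrt(14969)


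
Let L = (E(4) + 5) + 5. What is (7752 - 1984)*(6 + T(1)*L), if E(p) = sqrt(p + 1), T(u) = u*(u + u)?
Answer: 149968 + 11536*sqrt(5) ≈ 1.7576e+5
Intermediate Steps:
T(u) = 2*u**2 (T(u) = u*(2*u) = 2*u**2)
E(p) = sqrt(1 + p)
L = 10 + sqrt(5) (L = (sqrt(1 + 4) + 5) + 5 = (sqrt(5) + 5) + 5 = (5 + sqrt(5)) + 5 = 10 + sqrt(5) ≈ 12.236)
(7752 - 1984)*(6 + T(1)*L) = (7752 - 1984)*(6 + (2*1**2)*(10 + sqrt(5))) = 5768*(6 + (2*1)*(10 + sqrt(5))) = 5768*(6 + 2*(10 + sqrt(5))) = 5768*(6 + (20 + 2*sqrt(5))) = 5768*(26 + 2*sqrt(5)) = 149968 + 11536*sqrt(5)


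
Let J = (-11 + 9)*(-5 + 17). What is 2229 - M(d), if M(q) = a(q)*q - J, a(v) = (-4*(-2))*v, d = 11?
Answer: 1237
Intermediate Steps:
a(v) = 8*v
J = -24 (J = -2*12 = -24)
M(q) = 24 + 8*q**2 (M(q) = (8*q)*q - 1*(-24) = 8*q**2 + 24 = 24 + 8*q**2)
2229 - M(d) = 2229 - (24 + 8*11**2) = 2229 - (24 + 8*121) = 2229 - (24 + 968) = 2229 - 1*992 = 2229 - 992 = 1237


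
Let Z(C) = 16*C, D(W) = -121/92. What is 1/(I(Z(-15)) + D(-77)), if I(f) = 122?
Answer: 92/11103 ≈ 0.0082860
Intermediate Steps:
D(W) = -121/92 (D(W) = -121*1/92 = -121/92)
1/(I(Z(-15)) + D(-77)) = 1/(122 - 121/92) = 1/(11103/92) = 92/11103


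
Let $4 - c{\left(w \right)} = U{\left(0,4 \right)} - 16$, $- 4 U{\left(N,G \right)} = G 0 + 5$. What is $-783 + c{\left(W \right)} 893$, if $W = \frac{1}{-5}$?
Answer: $\frac{72773}{4} \approx 18193.0$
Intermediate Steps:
$U{\left(N,G \right)} = - \frac{5}{4}$ ($U{\left(N,G \right)} = - \frac{G 0 + 5}{4} = - \frac{0 + 5}{4} = \left(- \frac{1}{4}\right) 5 = - \frac{5}{4}$)
$W = - \frac{1}{5} \approx -0.2$
$c{\left(w \right)} = \frac{85}{4}$ ($c{\left(w \right)} = 4 - \left(- \frac{5}{4} - 16\right) = 4 - - \frac{69}{4} = 4 + \frac{69}{4} = \frac{85}{4}$)
$-783 + c{\left(W \right)} 893 = -783 + \frac{85}{4} \cdot 893 = -783 + \frac{75905}{4} = \frac{72773}{4}$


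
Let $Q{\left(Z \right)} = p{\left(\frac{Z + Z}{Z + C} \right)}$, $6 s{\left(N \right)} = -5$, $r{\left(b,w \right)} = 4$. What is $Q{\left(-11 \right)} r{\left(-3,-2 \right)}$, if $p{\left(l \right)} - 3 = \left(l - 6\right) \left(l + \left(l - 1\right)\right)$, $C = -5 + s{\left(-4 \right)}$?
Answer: $- \frac{186636}{10201} \approx -18.296$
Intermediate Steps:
$s{\left(N \right)} = - \frac{5}{6}$ ($s{\left(N \right)} = \frac{1}{6} \left(-5\right) = - \frac{5}{6}$)
$C = - \frac{35}{6}$ ($C = -5 - \frac{5}{6} = - \frac{35}{6} \approx -5.8333$)
$p{\left(l \right)} = 3 + \left(-1 + 2 l\right) \left(-6 + l\right)$ ($p{\left(l \right)} = 3 + \left(l - 6\right) \left(l + \left(l - 1\right)\right) = 3 + \left(-6 + l\right) \left(l + \left(-1 + l\right)\right) = 3 + \left(-6 + l\right) \left(-1 + 2 l\right) = 3 + \left(-1 + 2 l\right) \left(-6 + l\right)$)
$Q{\left(Z \right)} = 9 - \frac{26 Z}{- \frac{35}{6} + Z} + \frac{8 Z^{2}}{\left(- \frac{35}{6} + Z\right)^{2}}$ ($Q{\left(Z \right)} = 9 - 13 \frac{Z + Z}{Z - \frac{35}{6}} + 2 \left(\frac{Z + Z}{Z - \frac{35}{6}}\right)^{2} = 9 - 13 \frac{2 Z}{- \frac{35}{6} + Z} + 2 \left(\frac{2 Z}{- \frac{35}{6} + Z}\right)^{2} = 9 - \frac{26 Z}{- \frac{35}{6} + Z} + 2 \frac{4 Z^{2}}{\left(- \frac{35}{6} + Z\right)^{2}} = 9 - \frac{26 Z}{- \frac{35}{6} + Z} + \frac{8 Z^{2}}{\left(- \frac{35}{6} + Z\right)^{2}}$)
$Q{\left(-11 \right)} r{\left(-3,-2 \right)} = \frac{3 \left(3675 - 108 \left(-11\right)^{2} + 560 \left(-11\right)\right)}{1225 - -4620 + 36 \left(-11\right)^{2}} \cdot 4 = \frac{3 \left(3675 - 13068 - 6160\right)}{1225 + 4620 + 36 \cdot 121} \cdot 4 = \frac{3 \left(3675 - 13068 - 6160\right)}{1225 + 4620 + 4356} \cdot 4 = 3 \cdot \frac{1}{10201} \left(-15553\right) 4 = \left(- \frac{46659}{10201}\right) 4 = - \frac{186636}{10201}$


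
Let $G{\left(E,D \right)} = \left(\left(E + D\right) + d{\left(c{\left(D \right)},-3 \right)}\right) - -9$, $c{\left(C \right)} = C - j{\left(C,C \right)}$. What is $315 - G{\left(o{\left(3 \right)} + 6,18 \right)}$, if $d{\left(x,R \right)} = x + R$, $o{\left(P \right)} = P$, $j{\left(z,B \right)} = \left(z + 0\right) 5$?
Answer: $354$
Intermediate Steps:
$j{\left(z,B \right)} = 5 z$ ($j{\left(z,B \right)} = z 5 = 5 z$)
$c{\left(C \right)} = - 4 C$ ($c{\left(C \right)} = C - 5 C = - 4 C$)
$d{\left(x,R \right)} = R + x$
$G{\left(E,D \right)} = 6 + E - 3 D$ ($G{\left(E,D \right)} = \left(\left(E + D\right) - \left(3 + 4 D\right)\right) - -9 = \left(\left(D + E\right) - \left(3 + 4 D\right)\right) + 9 = \left(-3 + E - 3 D\right) + 9 = 6 + E - 3 D$)
$315 - G{\left(o{\left(3 \right)} + 6,18 \right)} = 315 - \left(6 + \left(3 + 6\right) - 54\right) = 315 - \left(6 + 9 - 54\right) = 315 - -39 = 315 + 39 = 354$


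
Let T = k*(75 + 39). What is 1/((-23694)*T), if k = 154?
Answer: -1/415971864 ≈ -2.4040e-9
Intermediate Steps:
T = 17556 (T = 154*(75 + 39) = 154*114 = 17556)
1/((-23694)*T) = 1/(-23694*17556) = -1/23694*1/17556 = -1/415971864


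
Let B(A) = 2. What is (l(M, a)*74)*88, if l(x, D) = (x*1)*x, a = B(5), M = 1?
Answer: 6512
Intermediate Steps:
a = 2
l(x, D) = x² (l(x, D) = x*x = x²)
(l(M, a)*74)*88 = (1²*74)*88 = (1*74)*88 = 74*88 = 6512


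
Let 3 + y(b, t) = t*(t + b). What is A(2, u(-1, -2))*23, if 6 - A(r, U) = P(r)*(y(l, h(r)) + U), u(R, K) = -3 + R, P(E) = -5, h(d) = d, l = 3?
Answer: 483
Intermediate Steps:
y(b, t) = -3 + t*(b + t) (y(b, t) = -3 + t*(t + b) = -3 + t*(b + t))
A(r, U) = -9 + 5*U + 5*r² + 15*r (A(r, U) = 6 - (-5)*((-3 + r² + 3*r) + U) = 6 - (-5)*(-3 + U + r² + 3*r) = 6 - (15 - 15*r - 5*U - 5*r²) = 6 + (-15 + 5*U + 5*r² + 15*r) = -9 + 5*U + 5*r² + 15*r)
A(2, u(-1, -2))*23 = (-9 + 5*(-3 - 1) + 5*2² + 15*2)*23 = (-9 + 5*(-4) + 5*4 + 30)*23 = (-9 - 20 + 20 + 30)*23 = 21*23 = 483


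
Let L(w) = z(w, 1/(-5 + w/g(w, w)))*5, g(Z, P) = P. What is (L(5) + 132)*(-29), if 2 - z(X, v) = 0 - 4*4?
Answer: -6438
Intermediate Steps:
z(X, v) = 18 (z(X, v) = 2 - (0 - 4*4) = 2 - (0 - 16) = 2 - 1*(-16) = 2 + 16 = 18)
L(w) = 90 (L(w) = 18*5 = 90)
(L(5) + 132)*(-29) = (90 + 132)*(-29) = 222*(-29) = -6438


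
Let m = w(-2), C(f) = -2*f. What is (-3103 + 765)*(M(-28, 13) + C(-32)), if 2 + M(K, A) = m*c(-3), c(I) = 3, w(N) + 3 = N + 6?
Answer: -151970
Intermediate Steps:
w(N) = 3 + N (w(N) = -3 + (N + 6) = -3 + (6 + N) = 3 + N)
m = 1 (m = 3 - 2 = 1)
M(K, A) = 1 (M(K, A) = -2 + 1*3 = -2 + 3 = 1)
(-3103 + 765)*(M(-28, 13) + C(-32)) = (-3103 + 765)*(1 - 2*(-32)) = -2338*(1 + 64) = -2338*65 = -151970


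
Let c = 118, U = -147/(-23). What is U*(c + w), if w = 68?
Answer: 27342/23 ≈ 1188.8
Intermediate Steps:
U = 147/23 (U = -147*(-1/23) = 147/23 ≈ 6.3913)
U*(c + w) = 147*(118 + 68)/23 = (147/23)*186 = 27342/23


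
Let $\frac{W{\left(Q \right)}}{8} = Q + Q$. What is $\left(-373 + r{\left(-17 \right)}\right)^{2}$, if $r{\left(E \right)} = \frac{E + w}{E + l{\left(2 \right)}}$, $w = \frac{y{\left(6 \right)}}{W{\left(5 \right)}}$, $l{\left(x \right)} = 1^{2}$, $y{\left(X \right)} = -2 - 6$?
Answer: $\frac{3541321081}{25600} \approx 1.3833 \cdot 10^{5}$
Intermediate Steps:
$W{\left(Q \right)} = 16 Q$ ($W{\left(Q \right)} = 8 \left(Q + Q\right) = 8 \cdot 2 Q = 16 Q$)
$y{\left(X \right)} = -8$ ($y{\left(X \right)} = -2 - 6 = -8$)
$l{\left(x \right)} = 1$
$w = - \frac{1}{10}$ ($w = - \frac{8}{16 \cdot 5} = - \frac{8}{80} = \left(-8\right) \frac{1}{80} = - \frac{1}{10} \approx -0.1$)
$r{\left(E \right)} = \frac{- \frac{1}{10} + E}{1 + E}$ ($r{\left(E \right)} = \frac{E - \frac{1}{10}}{E + 1} = \frac{- \frac{1}{10} + E}{1 + E}$)
$\left(-373 + r{\left(-17 \right)}\right)^{2} = \left(-373 + \frac{- \frac{1}{10} - 17}{1 - 17}\right)^{2} = \left(-373 + \frac{1}{-16} \left(- \frac{171}{10}\right)\right)^{2} = \left(-373 - - \frac{171}{160}\right)^{2} = \left(-373 + \frac{171}{160}\right)^{2} = \left(- \frac{59509}{160}\right)^{2} = \frac{3541321081}{25600}$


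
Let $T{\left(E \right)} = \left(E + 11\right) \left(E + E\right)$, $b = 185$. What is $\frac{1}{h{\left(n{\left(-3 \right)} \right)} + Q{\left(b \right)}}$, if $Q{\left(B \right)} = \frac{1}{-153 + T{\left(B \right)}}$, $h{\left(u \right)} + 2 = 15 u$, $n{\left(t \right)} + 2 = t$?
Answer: $- \frac{72367}{5572258} \approx -0.012987$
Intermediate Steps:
$n{\left(t \right)} = -2 + t$
$h{\left(u \right)} = -2 + 15 u$
$T{\left(E \right)} = 2 E \left(11 + E\right)$ ($T{\left(E \right)} = \left(11 + E\right) 2 E = 2 E \left(11 + E\right)$)
$Q{\left(B \right)} = \frac{1}{-153 + 2 B \left(11 + B\right)}$
$\frac{1}{h{\left(n{\left(-3 \right)} \right)} + Q{\left(b \right)}} = \frac{1}{\left(-2 + 15 \left(-2 - 3\right)\right) + \frac{1}{-153 + 2 \cdot 185 \left(11 + 185\right)}} = \frac{1}{\left(-2 + 15 \left(-5\right)\right) + \frac{1}{-153 + 2 \cdot 185 \cdot 196}} = \frac{1}{\left(-2 - 75\right) + \frac{1}{-153 + 72520}} = \frac{1}{-77 + \frac{1}{72367}} = \frac{1}{- \frac{5572258}{72367}} = - \frac{72367}{5572258}$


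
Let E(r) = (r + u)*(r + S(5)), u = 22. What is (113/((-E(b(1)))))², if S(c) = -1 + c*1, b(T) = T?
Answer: 12769/13225 ≈ 0.96552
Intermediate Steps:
S(c) = -1 + c
E(r) = (4 + r)*(22 + r) (E(r) = (r + 22)*(r + (-1 + 5)) = (22 + r)*(r + 4) = (22 + r)*(4 + r) = (4 + r)*(22 + r))
(113/((-E(b(1)))))² = (113/((-(88 + 1² + 26*1))))² = (113/((-(88 + 1 + 26))))² = (113/((-1*115)))² = (113/(-115))² = (113*(-1/115))² = (-113/115)² = 12769/13225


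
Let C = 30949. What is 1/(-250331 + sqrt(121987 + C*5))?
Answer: -250331/62665332829 - 6*sqrt(7687)/62665332829 ≈ -4.0031e-6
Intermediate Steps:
1/(-250331 + sqrt(121987 + C*5)) = 1/(-250331 + sqrt(121987 + 30949*5)) = 1/(-250331 + sqrt(121987 + 154745)) = 1/(-250331 + sqrt(276732)) = 1/(-250331 + 6*sqrt(7687))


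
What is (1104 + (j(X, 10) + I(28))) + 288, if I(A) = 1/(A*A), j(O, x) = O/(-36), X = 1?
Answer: 9821765/7056 ≈ 1392.0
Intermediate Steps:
j(O, x) = -O/36 (j(O, x) = O*(-1/36) = -O/36)
I(A) = A⁻²
(1104 + (j(X, 10) + I(28))) + 288 = (1104 + (-1/36*1 + 28⁻²)) + 288 = (1104 + (-1/36 + 1/784)) + 288 = (1104 - 187/7056) + 288 = 7789637/7056 + 288 = 9821765/7056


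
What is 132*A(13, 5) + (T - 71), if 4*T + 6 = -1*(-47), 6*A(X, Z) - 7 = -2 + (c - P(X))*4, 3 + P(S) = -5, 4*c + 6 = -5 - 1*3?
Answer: 1781/4 ≈ 445.25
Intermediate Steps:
c = -7/2 (c = -3/2 + (-5 - 1*3)/4 = -3/2 + (-5 - 3)/4 = -3/2 + (1/4)*(-8) = -3/2 - 2 = -7/2 ≈ -3.5000)
P(S) = -8 (P(S) = -3 - 5 = -8)
A(X, Z) = 23/6 (A(X, Z) = 7/6 + (-2 + (-7/2 - 1*(-8))*4)/6 = 7/6 + (-2 + (-7/2 + 8)*4)/6 = 7/6 + (-2 + (9/2)*4)/6 = 7/6 + (-2 + 18)/6 = 7/6 + (1/6)*16 = 7/6 + 8/3 = 23/6)
T = 41/4 (T = -3/2 + (-1*(-47))/4 = -3/2 + (1/4)*47 = -3/2 + 47/4 = 41/4 ≈ 10.250)
132*A(13, 5) + (T - 71) = 132*(23/6) + (41/4 - 71) = 506 - 243/4 = 1781/4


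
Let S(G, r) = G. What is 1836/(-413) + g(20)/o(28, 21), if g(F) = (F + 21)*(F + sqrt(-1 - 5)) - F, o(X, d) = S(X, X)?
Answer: 9964/413 + 41*I*sqrt(6)/28 ≈ 24.126 + 3.5868*I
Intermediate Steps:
o(X, d) = X
g(F) = -F + (21 + F)*(F + I*sqrt(6)) (g(F) = (21 + F)*(F + sqrt(-6)) - F = (21 + F)*(F + I*sqrt(6)) - F = -F + (21 + F)*(F + I*sqrt(6)))
1836/(-413) + g(20)/o(28, 21) = 1836/(-413) + (20**2 + 20*20 + 21*I*sqrt(6) + I*20*sqrt(6))/28 = 1836*(-1/413) + (400 + 400 + 21*I*sqrt(6) + 20*I*sqrt(6))*(1/28) = -1836/413 + (800 + 41*I*sqrt(6))*(1/28) = -1836/413 + (200/7 + 41*I*sqrt(6)/28) = 9964/413 + 41*I*sqrt(6)/28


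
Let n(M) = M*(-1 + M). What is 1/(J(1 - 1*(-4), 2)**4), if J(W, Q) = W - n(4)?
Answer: 1/2401 ≈ 0.00041649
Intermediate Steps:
J(W, Q) = -12 + W (J(W, Q) = W - 4*(-1 + 4) = W - 4*3 = W - 1*12 = W - 12 = -12 + W)
1/(J(1 - 1*(-4), 2)**4) = 1/((-12 + (1 - 1*(-4)))**4) = 1/((-12 + (1 + 4))**4) = 1/((-12 + 5)**4) = 1/((-7)**4) = 1/2401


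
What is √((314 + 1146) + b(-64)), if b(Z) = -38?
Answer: 3*√158 ≈ 37.709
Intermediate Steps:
√((314 + 1146) + b(-64)) = √((314 + 1146) - 38) = √(1460 - 38) = √1422 = 3*√158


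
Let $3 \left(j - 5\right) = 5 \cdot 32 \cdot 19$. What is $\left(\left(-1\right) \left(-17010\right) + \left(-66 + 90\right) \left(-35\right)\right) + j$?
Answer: $\frac{51565}{3} \approx 17188.0$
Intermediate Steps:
$j = \frac{3055}{3}$ ($j = 5 + \frac{5 \cdot 32 \cdot 19}{3} = 5 + \frac{160 \cdot 19}{3} = 5 + \frac{1}{3} \cdot 3040 = 5 + \frac{3040}{3} = \frac{3055}{3} \approx 1018.3$)
$\left(\left(-1\right) \left(-17010\right) + \left(-66 + 90\right) \left(-35\right)\right) + j = \left(\left(-1\right) \left(-17010\right) + \left(-66 + 90\right) \left(-35\right)\right) + \frac{3055}{3} = \left(17010 + 24 \left(-35\right)\right) + \frac{3055}{3} = \left(17010 - 840\right) + \frac{3055}{3} = 16170 + \frac{3055}{3} = \frac{51565}{3}$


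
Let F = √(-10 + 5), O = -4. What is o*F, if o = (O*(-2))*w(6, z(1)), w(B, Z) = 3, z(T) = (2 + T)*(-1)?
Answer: 24*I*√5 ≈ 53.666*I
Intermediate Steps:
z(T) = -2 - T
F = I*√5 (F = √(-5) = I*√5 ≈ 2.2361*I)
o = 24 (o = -4*(-2)*3 = 8*3 = 24)
o*F = 24*(I*√5) = 24*I*√5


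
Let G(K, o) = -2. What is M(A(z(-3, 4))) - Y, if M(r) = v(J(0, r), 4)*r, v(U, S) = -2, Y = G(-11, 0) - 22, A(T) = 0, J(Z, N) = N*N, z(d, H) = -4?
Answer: 24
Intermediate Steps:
J(Z, N) = N²
Y = -24 (Y = -2 - 22 = -24)
M(r) = -2*r
M(A(z(-3, 4))) - Y = -2*0 - 1*(-24) = 0 + 24 = 24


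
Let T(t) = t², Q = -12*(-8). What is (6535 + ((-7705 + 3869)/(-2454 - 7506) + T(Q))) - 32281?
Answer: -41158741/2490 ≈ -16530.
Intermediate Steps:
Q = 96
(6535 + ((-7705 + 3869)/(-2454 - 7506) + T(Q))) - 32281 = (6535 + ((-7705 + 3869)/(-2454 - 7506) + 96²)) - 32281 = (6535 + (-3836/(-9960) + 9216)) - 32281 = (6535 + (-3836*(-1/9960) + 9216)) - 32281 = (6535 + (959/2490 + 9216)) - 32281 = (6535 + 22948799/2490) - 32281 = 39220949/2490 - 32281 = -41158741/2490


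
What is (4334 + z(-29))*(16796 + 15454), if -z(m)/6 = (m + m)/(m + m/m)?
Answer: 975594750/7 ≈ 1.3937e+8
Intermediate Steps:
z(m) = -12*m/(1 + m) (z(m) = -6*(m + m)/(m + m/m) = -6*2*m/(m + 1) = -6*2*m/(1 + m) = -12*m/(1 + m))
(4334 + z(-29))*(16796 + 15454) = (4334 - 12*(-29)/(1 - 29))*(16796 + 15454) = (4334 - 12*(-29)/(-28))*32250 = (4334 - 12*(-29)*(-1/28))*32250 = (4334 - 87/7)*32250 = (30251/7)*32250 = 975594750/7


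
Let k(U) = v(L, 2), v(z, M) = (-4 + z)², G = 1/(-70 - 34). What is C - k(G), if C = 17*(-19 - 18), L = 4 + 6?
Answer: -665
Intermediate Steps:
G = -1/104 (G = 1/(-104) = -1/104 ≈ -0.0096154)
L = 10
C = -629 (C = 17*(-37) = -629)
k(U) = 36 (k(U) = (-4 + 10)² = 6² = 36)
C - k(G) = -629 - 1*36 = -629 - 36 = -665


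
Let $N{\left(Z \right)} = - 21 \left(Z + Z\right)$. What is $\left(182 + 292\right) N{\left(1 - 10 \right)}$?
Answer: $179172$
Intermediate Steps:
$N{\left(Z \right)} = - 42 Z$ ($N{\left(Z \right)} = - 21 \cdot 2 Z = - 42 Z$)
$\left(182 + 292\right) N{\left(1 - 10 \right)} = \left(182 + 292\right) \left(- 42 \left(1 - 10\right)\right) = 474 \left(\left(-42\right) \left(-9\right)\right) = 474 \cdot 378 = 179172$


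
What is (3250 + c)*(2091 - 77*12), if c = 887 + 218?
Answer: 5082285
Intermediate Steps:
c = 1105
(3250 + c)*(2091 - 77*12) = (3250 + 1105)*(2091 - 77*12) = 4355*(2091 - 924) = 4355*1167 = 5082285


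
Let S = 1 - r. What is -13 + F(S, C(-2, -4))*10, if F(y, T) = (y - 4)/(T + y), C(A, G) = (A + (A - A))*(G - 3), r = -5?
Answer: -12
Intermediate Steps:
C(A, G) = A*(-3 + G) (C(A, G) = (A + 0)*(-3 + G) = A*(-3 + G))
S = 6 (S = 1 - 1*(-5) = 1 + 5 = 6)
F(y, T) = (-4 + y)/(T + y)
-13 + F(S, C(-2, -4))*10 = -13 + ((-4 + 6)/(-2*(-3 - 4) + 6))*10 = -13 + (2/(-2*(-7) + 6))*10 = -13 + (2/(14 + 6))*10 = -13 + (2/20)*10 = -13 + ((1/20)*2)*10 = -13 + (⅒)*10 = -13 + 1 = -12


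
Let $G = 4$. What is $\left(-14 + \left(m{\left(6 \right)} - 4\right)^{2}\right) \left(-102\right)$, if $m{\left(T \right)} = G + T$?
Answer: $-2244$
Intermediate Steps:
$m{\left(T \right)} = 4 + T$
$\left(-14 + \left(m{\left(6 \right)} - 4\right)^{2}\right) \left(-102\right) = \left(-14 + \left(\left(4 + 6\right) - 4\right)^{2}\right) \left(-102\right) = \left(-14 + \left(10 - 4\right)^{2}\right) \left(-102\right) = \left(-14 + 6^{2}\right) \left(-102\right) = \left(-14 + 36\right) \left(-102\right) = 22 \left(-102\right) = -2244$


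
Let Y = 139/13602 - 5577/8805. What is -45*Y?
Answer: 74634459/2661458 ≈ 28.043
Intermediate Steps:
Y = -24878153/39921870 (Y = 139*(1/13602) - 5577*1/8805 = 139/13602 - 1859/2935 = -24878153/39921870 ≈ -0.62317)
-45*Y = -45*(-24878153/39921870) = 74634459/2661458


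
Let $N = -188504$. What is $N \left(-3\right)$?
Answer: $565512$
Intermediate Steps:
$N \left(-3\right) = \left(-188504\right) \left(-3\right) = 565512$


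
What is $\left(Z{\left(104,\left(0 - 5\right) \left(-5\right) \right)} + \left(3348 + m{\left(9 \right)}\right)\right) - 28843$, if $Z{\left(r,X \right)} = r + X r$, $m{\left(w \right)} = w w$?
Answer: $-22710$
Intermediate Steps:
$m{\left(w \right)} = w^{2}$
$\left(Z{\left(104,\left(0 - 5\right) \left(-5\right) \right)} + \left(3348 + m{\left(9 \right)}\right)\right) - 28843 = \left(104 \left(1 + \left(0 - 5\right) \left(-5\right)\right) + \left(3348 + 9^{2}\right)\right) - 28843 = \left(104 \left(1 - -25\right) + \left(3348 + 81\right)\right) - 28843 = \left(104 \left(1 + 25\right) + 3429\right) - 28843 = \left(104 \cdot 26 + 3429\right) - 28843 = \left(2704 + 3429\right) - 28843 = 6133 - 28843 = -22710$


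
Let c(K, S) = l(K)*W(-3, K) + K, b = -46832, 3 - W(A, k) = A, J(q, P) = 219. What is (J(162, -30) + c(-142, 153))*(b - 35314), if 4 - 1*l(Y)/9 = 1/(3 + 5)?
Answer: -47028585/2 ≈ -2.3514e+7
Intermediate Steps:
W(A, k) = 3 - A
l(Y) = 279/8 (l(Y) = 36 - 9/(3 + 5) = 36 - 9/8 = 279/8)
c(K, S) = 837/4 + K (c(K, S) = 279*(3 - 1*(-3))/8 + K = 279*(3 + 3)/8 + K = (279/8)*6 + K = 837/4 + K)
(J(162, -30) + c(-142, 153))*(b - 35314) = (219 + (837/4 - 142))*(-46832 - 35314) = (219 + 269/4)*(-82146) = (1145/4)*(-82146) = -47028585/2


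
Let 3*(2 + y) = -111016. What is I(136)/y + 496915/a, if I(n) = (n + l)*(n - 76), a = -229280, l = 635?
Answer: -8698797553/2545512416 ≈ -3.4173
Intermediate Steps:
y = -111022/3 (y = -2 + (⅓)*(-111016) = -2 - 111016/3 = -111022/3 ≈ -37007.)
I(n) = (-76 + n)*(635 + n) (I(n) = (n + 635)*(n - 76) = (635 + n)*(-76 + n) = (-76 + n)*(635 + n))
I(136)/y + 496915/a = (-48260 + 136² + 559*136)/(-111022/3) + 496915/(-229280) = (-48260 + 18496 + 76024)*(-3/111022) + 496915*(-1/229280) = 46260*(-3/111022) - 99383/45856 = -69390/55511 - 99383/45856 = -8698797553/2545512416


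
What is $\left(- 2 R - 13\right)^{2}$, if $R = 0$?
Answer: $169$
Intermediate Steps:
$\left(- 2 R - 13\right)^{2} = \left(\left(-2\right) 0 - 13\right)^{2} = \left(0 - 13\right)^{2} = \left(-13\right)^{2} = 169$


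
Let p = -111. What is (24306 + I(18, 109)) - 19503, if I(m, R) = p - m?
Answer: 4674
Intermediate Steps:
I(m, R) = -111 - m
(24306 + I(18, 109)) - 19503 = (24306 + (-111 - 1*18)) - 19503 = (24306 + (-111 - 18)) - 19503 = (24306 - 129) - 19503 = 24177 - 19503 = 4674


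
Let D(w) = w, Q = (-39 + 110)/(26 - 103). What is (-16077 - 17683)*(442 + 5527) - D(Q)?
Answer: -15516534809/77 ≈ -2.0151e+8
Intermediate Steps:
Q = -71/77 (Q = 71/(-77) = 71*(-1/77) = -71/77 ≈ -0.92208)
(-16077 - 17683)*(442 + 5527) - D(Q) = (-16077 - 17683)*(442 + 5527) - 1*(-71/77) = -33760*5969 + 71/77 = -201513440 + 71/77 = -15516534809/77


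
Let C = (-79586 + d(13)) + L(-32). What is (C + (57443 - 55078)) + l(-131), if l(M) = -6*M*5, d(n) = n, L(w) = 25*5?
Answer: -73153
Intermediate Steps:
L(w) = 125
l(M) = -30*M
C = -79448 (C = (-79586 + 13) + 125 = -79573 + 125 = -79448)
(C + (57443 - 55078)) + l(-131) = (-79448 + (57443 - 55078)) - 30*(-131) = (-79448 + 2365) + 3930 = -77083 + 3930 = -73153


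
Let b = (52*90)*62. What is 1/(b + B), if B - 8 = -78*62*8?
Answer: 1/251480 ≈ 3.9765e-6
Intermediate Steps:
B = -38680 (B = 8 - 78*62*8 = 8 - 4836*8 = 8 - 38688 = -38680)
b = 290160 (b = 4680*62 = 290160)
1/(b + B) = 1/(290160 - 38680) = 1/251480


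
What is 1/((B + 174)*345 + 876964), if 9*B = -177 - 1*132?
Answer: 1/925149 ≈ 1.0809e-6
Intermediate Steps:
B = -103/3 (B = (-177 - 1*132)/9 = (-177 - 132)/9 = (⅑)*(-309) = -103/3 ≈ -34.333)
1/((B + 174)*345 + 876964) = 1/((-103/3 + 174)*345 + 876964) = 1/((419/3)*345 + 876964) = 1/(48185 + 876964) = 1/925149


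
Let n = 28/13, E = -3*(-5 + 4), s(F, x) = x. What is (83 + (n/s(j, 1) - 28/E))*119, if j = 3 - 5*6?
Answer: 351883/39 ≈ 9022.6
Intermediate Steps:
j = -27 (j = 3 - 30 = -27)
E = 3 (E = -3*(-1) = 3)
n = 28/13 (n = 28*(1/13) = 28/13 ≈ 2.1538)
(83 + (n/s(j, 1) - 28/E))*119 = (83 + ((28/13)/1 - 28/3))*119 = (83 + ((28/13)*1 - 28*⅓))*119 = (83 + (28/13 - 28/3))*119 = (83 - 280/39)*119 = (2957/39)*119 = 351883/39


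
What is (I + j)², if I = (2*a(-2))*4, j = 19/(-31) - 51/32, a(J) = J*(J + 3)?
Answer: 326199721/984064 ≈ 331.48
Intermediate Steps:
a(J) = J*(3 + J)
j = -2189/992 (j = 19*(-1/31) - 51*1/32 = -19/31 - 51/32 = -2189/992 ≈ -2.2067)
I = -16 (I = (2*(-2*(3 - 2)))*4 = (2*(-2*1))*4 = (2*(-2))*4 = -4*4 = -16)
(I + j)² = (-16 - 2189/992)² = (-18061/992)² = 326199721/984064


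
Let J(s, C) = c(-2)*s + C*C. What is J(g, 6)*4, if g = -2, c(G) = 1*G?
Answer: 160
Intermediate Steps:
c(G) = G
J(s, C) = C² - 2*s (J(s, C) = -2*s + C*C = -2*s + C² = C² - 2*s)
J(g, 6)*4 = (6² - 2*(-2))*4 = (36 + 4)*4 = 40*4 = 160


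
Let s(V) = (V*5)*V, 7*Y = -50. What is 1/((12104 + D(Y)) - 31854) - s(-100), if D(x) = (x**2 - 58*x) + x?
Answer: -47265000049/945300 ≈ -50000.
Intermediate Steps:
Y = -50/7 (Y = (1/7)*(-50) = -50/7 ≈ -7.1429)
D(x) = x**2 - 57*x
s(V) = 5*V**2 (s(V) = (5*V)*V = 5*V**2)
1/((12104 + D(Y)) - 31854) - s(-100) = 1/((12104 - 50*(-57 - 50/7)/7) - 31854) - 5*(-100)**2 = 1/((12104 - 50/7*(-449/7)) - 31854) - 5*10000 = 1/((12104 + 22450/49) - 31854) - 1*50000 = 1/(615546/49 - 31854) - 50000 = 1/(-945300/49) - 50000 = -49/945300 - 50000 = -47265000049/945300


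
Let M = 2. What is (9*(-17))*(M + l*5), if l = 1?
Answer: -1071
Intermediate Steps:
(9*(-17))*(M + l*5) = (9*(-17))*(2 + 1*5) = -153*(2 + 5) = -153*7 = -1071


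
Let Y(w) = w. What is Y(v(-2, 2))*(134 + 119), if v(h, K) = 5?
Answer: 1265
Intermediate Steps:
Y(v(-2, 2))*(134 + 119) = 5*(134 + 119) = 5*253 = 1265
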